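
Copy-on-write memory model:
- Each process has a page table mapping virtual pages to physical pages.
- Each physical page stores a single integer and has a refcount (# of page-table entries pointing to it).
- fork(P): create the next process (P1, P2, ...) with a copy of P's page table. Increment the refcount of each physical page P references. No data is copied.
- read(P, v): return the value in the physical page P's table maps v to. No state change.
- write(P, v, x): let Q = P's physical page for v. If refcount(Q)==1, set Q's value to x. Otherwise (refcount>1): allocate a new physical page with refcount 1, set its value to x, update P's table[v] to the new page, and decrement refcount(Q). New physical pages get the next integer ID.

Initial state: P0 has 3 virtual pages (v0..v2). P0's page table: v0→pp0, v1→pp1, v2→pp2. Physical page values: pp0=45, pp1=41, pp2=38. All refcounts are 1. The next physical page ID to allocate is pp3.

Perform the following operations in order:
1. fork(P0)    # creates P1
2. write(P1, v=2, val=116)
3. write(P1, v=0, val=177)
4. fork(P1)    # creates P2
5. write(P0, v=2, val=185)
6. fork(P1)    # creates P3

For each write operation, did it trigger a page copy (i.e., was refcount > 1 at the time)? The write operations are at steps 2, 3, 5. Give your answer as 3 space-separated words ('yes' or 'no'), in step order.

Op 1: fork(P0) -> P1. 3 ppages; refcounts: pp0:2 pp1:2 pp2:2
Op 2: write(P1, v2, 116). refcount(pp2)=2>1 -> COPY to pp3. 4 ppages; refcounts: pp0:2 pp1:2 pp2:1 pp3:1
Op 3: write(P1, v0, 177). refcount(pp0)=2>1 -> COPY to pp4. 5 ppages; refcounts: pp0:1 pp1:2 pp2:1 pp3:1 pp4:1
Op 4: fork(P1) -> P2. 5 ppages; refcounts: pp0:1 pp1:3 pp2:1 pp3:2 pp4:2
Op 5: write(P0, v2, 185). refcount(pp2)=1 -> write in place. 5 ppages; refcounts: pp0:1 pp1:3 pp2:1 pp3:2 pp4:2
Op 6: fork(P1) -> P3. 5 ppages; refcounts: pp0:1 pp1:4 pp2:1 pp3:3 pp4:3

yes yes no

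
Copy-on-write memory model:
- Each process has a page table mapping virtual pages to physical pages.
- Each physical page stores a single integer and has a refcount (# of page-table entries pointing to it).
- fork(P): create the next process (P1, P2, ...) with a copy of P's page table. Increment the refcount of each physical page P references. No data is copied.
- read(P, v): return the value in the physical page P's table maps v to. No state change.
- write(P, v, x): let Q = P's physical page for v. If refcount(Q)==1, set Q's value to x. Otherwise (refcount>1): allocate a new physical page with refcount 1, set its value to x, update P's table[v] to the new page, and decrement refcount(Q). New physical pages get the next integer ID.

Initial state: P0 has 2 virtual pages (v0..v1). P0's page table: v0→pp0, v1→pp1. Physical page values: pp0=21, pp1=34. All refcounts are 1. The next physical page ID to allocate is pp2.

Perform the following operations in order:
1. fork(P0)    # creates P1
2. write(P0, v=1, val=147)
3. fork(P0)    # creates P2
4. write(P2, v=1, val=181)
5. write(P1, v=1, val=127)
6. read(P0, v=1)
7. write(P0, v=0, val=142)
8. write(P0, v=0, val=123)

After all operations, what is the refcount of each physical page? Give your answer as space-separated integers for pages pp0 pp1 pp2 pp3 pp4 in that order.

Answer: 2 1 1 1 1

Derivation:
Op 1: fork(P0) -> P1. 2 ppages; refcounts: pp0:2 pp1:2
Op 2: write(P0, v1, 147). refcount(pp1)=2>1 -> COPY to pp2. 3 ppages; refcounts: pp0:2 pp1:1 pp2:1
Op 3: fork(P0) -> P2. 3 ppages; refcounts: pp0:3 pp1:1 pp2:2
Op 4: write(P2, v1, 181). refcount(pp2)=2>1 -> COPY to pp3. 4 ppages; refcounts: pp0:3 pp1:1 pp2:1 pp3:1
Op 5: write(P1, v1, 127). refcount(pp1)=1 -> write in place. 4 ppages; refcounts: pp0:3 pp1:1 pp2:1 pp3:1
Op 6: read(P0, v1) -> 147. No state change.
Op 7: write(P0, v0, 142). refcount(pp0)=3>1 -> COPY to pp4. 5 ppages; refcounts: pp0:2 pp1:1 pp2:1 pp3:1 pp4:1
Op 8: write(P0, v0, 123). refcount(pp4)=1 -> write in place. 5 ppages; refcounts: pp0:2 pp1:1 pp2:1 pp3:1 pp4:1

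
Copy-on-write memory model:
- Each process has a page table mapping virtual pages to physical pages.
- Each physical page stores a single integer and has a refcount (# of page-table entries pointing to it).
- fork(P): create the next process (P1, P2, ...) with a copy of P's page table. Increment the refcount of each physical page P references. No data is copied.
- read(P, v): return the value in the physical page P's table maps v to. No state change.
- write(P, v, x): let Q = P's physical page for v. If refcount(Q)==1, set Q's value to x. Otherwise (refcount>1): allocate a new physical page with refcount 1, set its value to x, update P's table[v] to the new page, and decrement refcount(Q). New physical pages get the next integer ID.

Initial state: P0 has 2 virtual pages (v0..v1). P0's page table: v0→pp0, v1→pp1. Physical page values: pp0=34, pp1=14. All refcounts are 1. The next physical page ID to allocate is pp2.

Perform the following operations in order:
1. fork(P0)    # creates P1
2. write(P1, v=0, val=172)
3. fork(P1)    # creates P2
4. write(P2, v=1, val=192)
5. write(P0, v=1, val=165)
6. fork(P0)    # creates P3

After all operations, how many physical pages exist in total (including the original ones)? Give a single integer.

Answer: 5

Derivation:
Op 1: fork(P0) -> P1. 2 ppages; refcounts: pp0:2 pp1:2
Op 2: write(P1, v0, 172). refcount(pp0)=2>1 -> COPY to pp2. 3 ppages; refcounts: pp0:1 pp1:2 pp2:1
Op 3: fork(P1) -> P2. 3 ppages; refcounts: pp0:1 pp1:3 pp2:2
Op 4: write(P2, v1, 192). refcount(pp1)=3>1 -> COPY to pp3. 4 ppages; refcounts: pp0:1 pp1:2 pp2:2 pp3:1
Op 5: write(P0, v1, 165). refcount(pp1)=2>1 -> COPY to pp4. 5 ppages; refcounts: pp0:1 pp1:1 pp2:2 pp3:1 pp4:1
Op 6: fork(P0) -> P3. 5 ppages; refcounts: pp0:2 pp1:1 pp2:2 pp3:1 pp4:2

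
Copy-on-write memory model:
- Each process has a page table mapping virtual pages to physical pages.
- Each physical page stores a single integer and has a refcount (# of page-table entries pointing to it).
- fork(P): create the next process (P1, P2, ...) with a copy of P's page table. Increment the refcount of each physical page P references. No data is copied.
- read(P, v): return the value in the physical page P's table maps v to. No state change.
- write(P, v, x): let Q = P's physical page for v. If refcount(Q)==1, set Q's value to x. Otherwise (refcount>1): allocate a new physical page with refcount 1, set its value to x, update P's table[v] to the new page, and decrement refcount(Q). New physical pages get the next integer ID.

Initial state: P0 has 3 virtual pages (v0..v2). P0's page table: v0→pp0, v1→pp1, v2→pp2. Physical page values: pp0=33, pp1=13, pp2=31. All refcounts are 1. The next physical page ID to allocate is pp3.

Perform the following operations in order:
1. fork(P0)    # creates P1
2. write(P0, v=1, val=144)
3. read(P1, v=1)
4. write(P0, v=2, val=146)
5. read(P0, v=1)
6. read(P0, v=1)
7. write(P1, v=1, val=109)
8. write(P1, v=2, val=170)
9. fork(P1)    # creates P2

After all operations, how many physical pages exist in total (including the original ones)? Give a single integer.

Answer: 5

Derivation:
Op 1: fork(P0) -> P1. 3 ppages; refcounts: pp0:2 pp1:2 pp2:2
Op 2: write(P0, v1, 144). refcount(pp1)=2>1 -> COPY to pp3. 4 ppages; refcounts: pp0:2 pp1:1 pp2:2 pp3:1
Op 3: read(P1, v1) -> 13. No state change.
Op 4: write(P0, v2, 146). refcount(pp2)=2>1 -> COPY to pp4. 5 ppages; refcounts: pp0:2 pp1:1 pp2:1 pp3:1 pp4:1
Op 5: read(P0, v1) -> 144. No state change.
Op 6: read(P0, v1) -> 144. No state change.
Op 7: write(P1, v1, 109). refcount(pp1)=1 -> write in place. 5 ppages; refcounts: pp0:2 pp1:1 pp2:1 pp3:1 pp4:1
Op 8: write(P1, v2, 170). refcount(pp2)=1 -> write in place. 5 ppages; refcounts: pp0:2 pp1:1 pp2:1 pp3:1 pp4:1
Op 9: fork(P1) -> P2. 5 ppages; refcounts: pp0:3 pp1:2 pp2:2 pp3:1 pp4:1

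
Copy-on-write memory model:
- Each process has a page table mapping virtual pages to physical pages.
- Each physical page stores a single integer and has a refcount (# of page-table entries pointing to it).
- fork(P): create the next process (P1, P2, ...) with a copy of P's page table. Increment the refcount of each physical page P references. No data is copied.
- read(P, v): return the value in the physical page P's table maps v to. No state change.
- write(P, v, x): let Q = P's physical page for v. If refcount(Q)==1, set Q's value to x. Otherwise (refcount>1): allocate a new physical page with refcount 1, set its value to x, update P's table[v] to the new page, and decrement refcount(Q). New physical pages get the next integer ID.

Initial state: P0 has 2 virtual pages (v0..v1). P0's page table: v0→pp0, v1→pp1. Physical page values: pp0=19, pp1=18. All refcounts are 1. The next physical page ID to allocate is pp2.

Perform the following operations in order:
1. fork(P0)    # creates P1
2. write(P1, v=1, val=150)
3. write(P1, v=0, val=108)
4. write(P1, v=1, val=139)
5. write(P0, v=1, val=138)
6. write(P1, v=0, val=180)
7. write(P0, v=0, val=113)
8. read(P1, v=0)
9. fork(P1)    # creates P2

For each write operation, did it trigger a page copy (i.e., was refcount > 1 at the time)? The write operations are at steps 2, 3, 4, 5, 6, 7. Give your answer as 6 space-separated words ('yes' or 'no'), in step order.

Op 1: fork(P0) -> P1. 2 ppages; refcounts: pp0:2 pp1:2
Op 2: write(P1, v1, 150). refcount(pp1)=2>1 -> COPY to pp2. 3 ppages; refcounts: pp0:2 pp1:1 pp2:1
Op 3: write(P1, v0, 108). refcount(pp0)=2>1 -> COPY to pp3. 4 ppages; refcounts: pp0:1 pp1:1 pp2:1 pp3:1
Op 4: write(P1, v1, 139). refcount(pp2)=1 -> write in place. 4 ppages; refcounts: pp0:1 pp1:1 pp2:1 pp3:1
Op 5: write(P0, v1, 138). refcount(pp1)=1 -> write in place. 4 ppages; refcounts: pp0:1 pp1:1 pp2:1 pp3:1
Op 6: write(P1, v0, 180). refcount(pp3)=1 -> write in place. 4 ppages; refcounts: pp0:1 pp1:1 pp2:1 pp3:1
Op 7: write(P0, v0, 113). refcount(pp0)=1 -> write in place. 4 ppages; refcounts: pp0:1 pp1:1 pp2:1 pp3:1
Op 8: read(P1, v0) -> 180. No state change.
Op 9: fork(P1) -> P2. 4 ppages; refcounts: pp0:1 pp1:1 pp2:2 pp3:2

yes yes no no no no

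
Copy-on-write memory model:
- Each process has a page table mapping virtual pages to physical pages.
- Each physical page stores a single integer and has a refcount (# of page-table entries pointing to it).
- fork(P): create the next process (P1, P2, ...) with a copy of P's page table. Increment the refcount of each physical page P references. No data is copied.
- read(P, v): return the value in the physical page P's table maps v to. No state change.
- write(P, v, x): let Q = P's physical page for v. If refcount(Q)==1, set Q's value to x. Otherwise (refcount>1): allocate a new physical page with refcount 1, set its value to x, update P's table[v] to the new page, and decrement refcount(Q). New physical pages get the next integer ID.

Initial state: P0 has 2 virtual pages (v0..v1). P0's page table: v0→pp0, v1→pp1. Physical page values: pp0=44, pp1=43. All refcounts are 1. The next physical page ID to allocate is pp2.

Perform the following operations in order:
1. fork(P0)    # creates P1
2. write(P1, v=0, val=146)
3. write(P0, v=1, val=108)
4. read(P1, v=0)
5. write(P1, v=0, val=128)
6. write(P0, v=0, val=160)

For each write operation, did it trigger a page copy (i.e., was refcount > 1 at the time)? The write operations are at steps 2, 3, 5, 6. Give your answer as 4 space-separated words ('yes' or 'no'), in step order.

Op 1: fork(P0) -> P1. 2 ppages; refcounts: pp0:2 pp1:2
Op 2: write(P1, v0, 146). refcount(pp0)=2>1 -> COPY to pp2. 3 ppages; refcounts: pp0:1 pp1:2 pp2:1
Op 3: write(P0, v1, 108). refcount(pp1)=2>1 -> COPY to pp3. 4 ppages; refcounts: pp0:1 pp1:1 pp2:1 pp3:1
Op 4: read(P1, v0) -> 146. No state change.
Op 5: write(P1, v0, 128). refcount(pp2)=1 -> write in place. 4 ppages; refcounts: pp0:1 pp1:1 pp2:1 pp3:1
Op 6: write(P0, v0, 160). refcount(pp0)=1 -> write in place. 4 ppages; refcounts: pp0:1 pp1:1 pp2:1 pp3:1

yes yes no no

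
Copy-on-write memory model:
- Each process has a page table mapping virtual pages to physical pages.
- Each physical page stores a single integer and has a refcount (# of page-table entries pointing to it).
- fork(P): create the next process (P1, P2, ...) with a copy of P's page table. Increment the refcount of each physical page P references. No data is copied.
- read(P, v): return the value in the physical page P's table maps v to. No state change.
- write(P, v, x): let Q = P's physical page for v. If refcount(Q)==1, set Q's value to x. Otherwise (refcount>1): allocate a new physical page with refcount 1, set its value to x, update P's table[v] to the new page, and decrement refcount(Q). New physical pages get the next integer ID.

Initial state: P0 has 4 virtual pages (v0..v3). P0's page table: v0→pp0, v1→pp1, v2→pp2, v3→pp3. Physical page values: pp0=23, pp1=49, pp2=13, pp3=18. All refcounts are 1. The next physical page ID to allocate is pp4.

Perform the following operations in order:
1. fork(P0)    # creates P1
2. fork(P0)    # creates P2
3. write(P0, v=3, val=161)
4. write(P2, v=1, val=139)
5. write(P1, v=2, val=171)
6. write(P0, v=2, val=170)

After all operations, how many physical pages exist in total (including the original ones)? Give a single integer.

Answer: 8

Derivation:
Op 1: fork(P0) -> P1. 4 ppages; refcounts: pp0:2 pp1:2 pp2:2 pp3:2
Op 2: fork(P0) -> P2. 4 ppages; refcounts: pp0:3 pp1:3 pp2:3 pp3:3
Op 3: write(P0, v3, 161). refcount(pp3)=3>1 -> COPY to pp4. 5 ppages; refcounts: pp0:3 pp1:3 pp2:3 pp3:2 pp4:1
Op 4: write(P2, v1, 139). refcount(pp1)=3>1 -> COPY to pp5. 6 ppages; refcounts: pp0:3 pp1:2 pp2:3 pp3:2 pp4:1 pp5:1
Op 5: write(P1, v2, 171). refcount(pp2)=3>1 -> COPY to pp6. 7 ppages; refcounts: pp0:3 pp1:2 pp2:2 pp3:2 pp4:1 pp5:1 pp6:1
Op 6: write(P0, v2, 170). refcount(pp2)=2>1 -> COPY to pp7. 8 ppages; refcounts: pp0:3 pp1:2 pp2:1 pp3:2 pp4:1 pp5:1 pp6:1 pp7:1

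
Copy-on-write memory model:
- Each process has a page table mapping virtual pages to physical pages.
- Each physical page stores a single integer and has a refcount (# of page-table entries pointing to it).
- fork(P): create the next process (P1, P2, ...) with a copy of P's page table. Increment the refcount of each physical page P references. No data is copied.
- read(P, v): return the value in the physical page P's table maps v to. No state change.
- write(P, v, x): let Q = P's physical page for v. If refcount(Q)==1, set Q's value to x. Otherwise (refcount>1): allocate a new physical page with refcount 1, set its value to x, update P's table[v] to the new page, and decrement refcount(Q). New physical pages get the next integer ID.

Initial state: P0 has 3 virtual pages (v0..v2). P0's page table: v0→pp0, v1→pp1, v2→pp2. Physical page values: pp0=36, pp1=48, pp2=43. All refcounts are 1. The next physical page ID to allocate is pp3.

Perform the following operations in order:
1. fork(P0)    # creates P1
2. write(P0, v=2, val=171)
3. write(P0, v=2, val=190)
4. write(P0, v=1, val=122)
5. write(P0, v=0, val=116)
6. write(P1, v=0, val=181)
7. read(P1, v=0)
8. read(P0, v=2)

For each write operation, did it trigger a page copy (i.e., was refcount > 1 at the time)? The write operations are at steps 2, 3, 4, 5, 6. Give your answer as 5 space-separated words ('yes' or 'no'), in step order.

Op 1: fork(P0) -> P1. 3 ppages; refcounts: pp0:2 pp1:2 pp2:2
Op 2: write(P0, v2, 171). refcount(pp2)=2>1 -> COPY to pp3. 4 ppages; refcounts: pp0:2 pp1:2 pp2:1 pp3:1
Op 3: write(P0, v2, 190). refcount(pp3)=1 -> write in place. 4 ppages; refcounts: pp0:2 pp1:2 pp2:1 pp3:1
Op 4: write(P0, v1, 122). refcount(pp1)=2>1 -> COPY to pp4. 5 ppages; refcounts: pp0:2 pp1:1 pp2:1 pp3:1 pp4:1
Op 5: write(P0, v0, 116). refcount(pp0)=2>1 -> COPY to pp5. 6 ppages; refcounts: pp0:1 pp1:1 pp2:1 pp3:1 pp4:1 pp5:1
Op 6: write(P1, v0, 181). refcount(pp0)=1 -> write in place. 6 ppages; refcounts: pp0:1 pp1:1 pp2:1 pp3:1 pp4:1 pp5:1
Op 7: read(P1, v0) -> 181. No state change.
Op 8: read(P0, v2) -> 190. No state change.

yes no yes yes no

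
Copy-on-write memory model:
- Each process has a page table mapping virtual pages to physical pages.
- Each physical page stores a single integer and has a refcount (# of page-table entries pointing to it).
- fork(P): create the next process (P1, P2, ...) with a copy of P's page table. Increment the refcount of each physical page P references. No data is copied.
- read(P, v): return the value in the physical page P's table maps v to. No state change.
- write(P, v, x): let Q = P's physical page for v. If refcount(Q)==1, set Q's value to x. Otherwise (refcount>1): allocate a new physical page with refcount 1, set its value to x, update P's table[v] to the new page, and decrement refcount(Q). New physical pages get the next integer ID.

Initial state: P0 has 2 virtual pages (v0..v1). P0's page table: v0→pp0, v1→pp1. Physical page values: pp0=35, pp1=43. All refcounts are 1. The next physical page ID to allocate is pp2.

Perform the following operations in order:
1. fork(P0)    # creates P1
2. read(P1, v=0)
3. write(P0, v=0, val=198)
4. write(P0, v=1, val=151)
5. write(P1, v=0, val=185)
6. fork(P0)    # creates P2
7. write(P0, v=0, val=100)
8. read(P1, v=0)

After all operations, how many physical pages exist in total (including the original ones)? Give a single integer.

Answer: 5

Derivation:
Op 1: fork(P0) -> P1. 2 ppages; refcounts: pp0:2 pp1:2
Op 2: read(P1, v0) -> 35. No state change.
Op 3: write(P0, v0, 198). refcount(pp0)=2>1 -> COPY to pp2. 3 ppages; refcounts: pp0:1 pp1:2 pp2:1
Op 4: write(P0, v1, 151). refcount(pp1)=2>1 -> COPY to pp3. 4 ppages; refcounts: pp0:1 pp1:1 pp2:1 pp3:1
Op 5: write(P1, v0, 185). refcount(pp0)=1 -> write in place. 4 ppages; refcounts: pp0:1 pp1:1 pp2:1 pp3:1
Op 6: fork(P0) -> P2. 4 ppages; refcounts: pp0:1 pp1:1 pp2:2 pp3:2
Op 7: write(P0, v0, 100). refcount(pp2)=2>1 -> COPY to pp4. 5 ppages; refcounts: pp0:1 pp1:1 pp2:1 pp3:2 pp4:1
Op 8: read(P1, v0) -> 185. No state change.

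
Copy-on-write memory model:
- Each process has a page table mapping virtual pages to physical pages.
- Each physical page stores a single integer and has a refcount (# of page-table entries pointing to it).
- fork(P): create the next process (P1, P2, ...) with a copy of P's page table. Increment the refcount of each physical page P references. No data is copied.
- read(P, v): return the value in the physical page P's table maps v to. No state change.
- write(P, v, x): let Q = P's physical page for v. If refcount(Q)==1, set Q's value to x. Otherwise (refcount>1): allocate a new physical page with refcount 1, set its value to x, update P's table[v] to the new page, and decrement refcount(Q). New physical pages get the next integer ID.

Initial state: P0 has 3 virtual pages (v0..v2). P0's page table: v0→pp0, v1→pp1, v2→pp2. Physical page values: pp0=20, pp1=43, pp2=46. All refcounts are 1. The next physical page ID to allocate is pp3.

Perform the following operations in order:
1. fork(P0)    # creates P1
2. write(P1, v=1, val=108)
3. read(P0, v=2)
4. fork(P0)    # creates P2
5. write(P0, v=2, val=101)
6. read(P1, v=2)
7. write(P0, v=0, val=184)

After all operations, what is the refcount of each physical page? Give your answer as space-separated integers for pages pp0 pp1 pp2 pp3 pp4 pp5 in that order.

Answer: 2 2 2 1 1 1

Derivation:
Op 1: fork(P0) -> P1. 3 ppages; refcounts: pp0:2 pp1:2 pp2:2
Op 2: write(P1, v1, 108). refcount(pp1)=2>1 -> COPY to pp3. 4 ppages; refcounts: pp0:2 pp1:1 pp2:2 pp3:1
Op 3: read(P0, v2) -> 46. No state change.
Op 4: fork(P0) -> P2. 4 ppages; refcounts: pp0:3 pp1:2 pp2:3 pp3:1
Op 5: write(P0, v2, 101). refcount(pp2)=3>1 -> COPY to pp4. 5 ppages; refcounts: pp0:3 pp1:2 pp2:2 pp3:1 pp4:1
Op 6: read(P1, v2) -> 46. No state change.
Op 7: write(P0, v0, 184). refcount(pp0)=3>1 -> COPY to pp5. 6 ppages; refcounts: pp0:2 pp1:2 pp2:2 pp3:1 pp4:1 pp5:1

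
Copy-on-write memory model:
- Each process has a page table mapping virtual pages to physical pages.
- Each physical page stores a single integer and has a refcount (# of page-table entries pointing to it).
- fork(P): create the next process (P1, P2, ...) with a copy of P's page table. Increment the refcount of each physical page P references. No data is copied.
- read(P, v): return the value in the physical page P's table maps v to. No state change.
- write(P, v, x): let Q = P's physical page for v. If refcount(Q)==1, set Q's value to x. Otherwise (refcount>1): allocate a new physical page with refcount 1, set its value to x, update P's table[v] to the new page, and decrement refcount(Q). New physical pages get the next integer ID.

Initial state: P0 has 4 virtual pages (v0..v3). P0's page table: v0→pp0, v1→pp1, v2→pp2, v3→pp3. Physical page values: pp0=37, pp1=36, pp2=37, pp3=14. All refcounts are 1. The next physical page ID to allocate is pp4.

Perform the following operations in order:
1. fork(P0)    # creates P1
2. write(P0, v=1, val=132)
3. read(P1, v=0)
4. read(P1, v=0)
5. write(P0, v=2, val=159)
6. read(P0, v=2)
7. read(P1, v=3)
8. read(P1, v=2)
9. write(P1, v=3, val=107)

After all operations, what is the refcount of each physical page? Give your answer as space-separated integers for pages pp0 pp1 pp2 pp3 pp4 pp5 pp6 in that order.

Answer: 2 1 1 1 1 1 1

Derivation:
Op 1: fork(P0) -> P1. 4 ppages; refcounts: pp0:2 pp1:2 pp2:2 pp3:2
Op 2: write(P0, v1, 132). refcount(pp1)=2>1 -> COPY to pp4. 5 ppages; refcounts: pp0:2 pp1:1 pp2:2 pp3:2 pp4:1
Op 3: read(P1, v0) -> 37. No state change.
Op 4: read(P1, v0) -> 37. No state change.
Op 5: write(P0, v2, 159). refcount(pp2)=2>1 -> COPY to pp5. 6 ppages; refcounts: pp0:2 pp1:1 pp2:1 pp3:2 pp4:1 pp5:1
Op 6: read(P0, v2) -> 159. No state change.
Op 7: read(P1, v3) -> 14. No state change.
Op 8: read(P1, v2) -> 37. No state change.
Op 9: write(P1, v3, 107). refcount(pp3)=2>1 -> COPY to pp6. 7 ppages; refcounts: pp0:2 pp1:1 pp2:1 pp3:1 pp4:1 pp5:1 pp6:1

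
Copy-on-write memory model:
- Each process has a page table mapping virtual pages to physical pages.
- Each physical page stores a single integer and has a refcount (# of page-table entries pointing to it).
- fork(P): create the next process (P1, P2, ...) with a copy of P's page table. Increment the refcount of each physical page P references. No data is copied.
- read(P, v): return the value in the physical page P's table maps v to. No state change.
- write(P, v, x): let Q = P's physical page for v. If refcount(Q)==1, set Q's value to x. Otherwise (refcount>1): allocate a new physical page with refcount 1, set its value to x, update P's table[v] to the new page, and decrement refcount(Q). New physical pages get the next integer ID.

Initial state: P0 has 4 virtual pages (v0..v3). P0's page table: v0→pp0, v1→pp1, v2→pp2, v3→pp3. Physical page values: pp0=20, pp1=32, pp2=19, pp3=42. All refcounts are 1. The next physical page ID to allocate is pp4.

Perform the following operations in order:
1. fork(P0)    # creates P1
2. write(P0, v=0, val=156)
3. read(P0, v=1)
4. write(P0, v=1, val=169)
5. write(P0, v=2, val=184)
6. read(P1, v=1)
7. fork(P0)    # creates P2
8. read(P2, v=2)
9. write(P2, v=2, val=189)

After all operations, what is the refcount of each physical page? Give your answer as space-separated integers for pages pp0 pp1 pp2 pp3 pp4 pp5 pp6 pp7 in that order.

Op 1: fork(P0) -> P1. 4 ppages; refcounts: pp0:2 pp1:2 pp2:2 pp3:2
Op 2: write(P0, v0, 156). refcount(pp0)=2>1 -> COPY to pp4. 5 ppages; refcounts: pp0:1 pp1:2 pp2:2 pp3:2 pp4:1
Op 3: read(P0, v1) -> 32. No state change.
Op 4: write(P0, v1, 169). refcount(pp1)=2>1 -> COPY to pp5. 6 ppages; refcounts: pp0:1 pp1:1 pp2:2 pp3:2 pp4:1 pp5:1
Op 5: write(P0, v2, 184). refcount(pp2)=2>1 -> COPY to pp6. 7 ppages; refcounts: pp0:1 pp1:1 pp2:1 pp3:2 pp4:1 pp5:1 pp6:1
Op 6: read(P1, v1) -> 32. No state change.
Op 7: fork(P0) -> P2. 7 ppages; refcounts: pp0:1 pp1:1 pp2:1 pp3:3 pp4:2 pp5:2 pp6:2
Op 8: read(P2, v2) -> 184. No state change.
Op 9: write(P2, v2, 189). refcount(pp6)=2>1 -> COPY to pp7. 8 ppages; refcounts: pp0:1 pp1:1 pp2:1 pp3:3 pp4:2 pp5:2 pp6:1 pp7:1

Answer: 1 1 1 3 2 2 1 1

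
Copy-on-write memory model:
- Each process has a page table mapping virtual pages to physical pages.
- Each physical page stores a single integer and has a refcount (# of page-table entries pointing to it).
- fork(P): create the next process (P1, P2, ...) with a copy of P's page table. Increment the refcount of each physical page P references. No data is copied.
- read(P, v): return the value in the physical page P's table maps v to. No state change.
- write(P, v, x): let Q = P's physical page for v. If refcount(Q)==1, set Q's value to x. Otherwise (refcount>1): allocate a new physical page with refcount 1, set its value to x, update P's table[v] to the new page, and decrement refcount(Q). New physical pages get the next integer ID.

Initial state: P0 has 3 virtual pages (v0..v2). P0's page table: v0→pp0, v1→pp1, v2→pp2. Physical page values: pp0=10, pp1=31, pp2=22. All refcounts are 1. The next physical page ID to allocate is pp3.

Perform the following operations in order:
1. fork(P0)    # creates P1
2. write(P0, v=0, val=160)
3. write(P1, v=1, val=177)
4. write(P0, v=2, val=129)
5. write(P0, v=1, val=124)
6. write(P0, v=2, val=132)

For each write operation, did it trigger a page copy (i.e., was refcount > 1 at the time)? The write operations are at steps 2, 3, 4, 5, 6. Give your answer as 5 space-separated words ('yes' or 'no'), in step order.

Op 1: fork(P0) -> P1. 3 ppages; refcounts: pp0:2 pp1:2 pp2:2
Op 2: write(P0, v0, 160). refcount(pp0)=2>1 -> COPY to pp3. 4 ppages; refcounts: pp0:1 pp1:2 pp2:2 pp3:1
Op 3: write(P1, v1, 177). refcount(pp1)=2>1 -> COPY to pp4. 5 ppages; refcounts: pp0:1 pp1:1 pp2:2 pp3:1 pp4:1
Op 4: write(P0, v2, 129). refcount(pp2)=2>1 -> COPY to pp5. 6 ppages; refcounts: pp0:1 pp1:1 pp2:1 pp3:1 pp4:1 pp5:1
Op 5: write(P0, v1, 124). refcount(pp1)=1 -> write in place. 6 ppages; refcounts: pp0:1 pp1:1 pp2:1 pp3:1 pp4:1 pp5:1
Op 6: write(P0, v2, 132). refcount(pp5)=1 -> write in place. 6 ppages; refcounts: pp0:1 pp1:1 pp2:1 pp3:1 pp4:1 pp5:1

yes yes yes no no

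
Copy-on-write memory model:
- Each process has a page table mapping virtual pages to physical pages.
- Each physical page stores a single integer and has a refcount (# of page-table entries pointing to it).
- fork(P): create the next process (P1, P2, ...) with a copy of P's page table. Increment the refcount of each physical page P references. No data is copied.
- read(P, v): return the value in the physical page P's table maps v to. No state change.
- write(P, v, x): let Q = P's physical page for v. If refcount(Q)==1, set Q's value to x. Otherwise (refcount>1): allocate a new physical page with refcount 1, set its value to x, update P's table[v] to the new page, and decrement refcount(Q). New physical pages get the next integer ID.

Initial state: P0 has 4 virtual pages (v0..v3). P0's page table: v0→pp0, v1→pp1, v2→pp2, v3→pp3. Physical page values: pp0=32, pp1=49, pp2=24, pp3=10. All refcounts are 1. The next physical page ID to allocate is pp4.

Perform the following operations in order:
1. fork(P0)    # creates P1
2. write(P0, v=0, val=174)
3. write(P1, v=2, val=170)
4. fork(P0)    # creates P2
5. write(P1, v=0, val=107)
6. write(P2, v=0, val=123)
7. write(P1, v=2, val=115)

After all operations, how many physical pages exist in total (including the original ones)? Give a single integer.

Op 1: fork(P0) -> P1. 4 ppages; refcounts: pp0:2 pp1:2 pp2:2 pp3:2
Op 2: write(P0, v0, 174). refcount(pp0)=2>1 -> COPY to pp4. 5 ppages; refcounts: pp0:1 pp1:2 pp2:2 pp3:2 pp4:1
Op 3: write(P1, v2, 170). refcount(pp2)=2>1 -> COPY to pp5. 6 ppages; refcounts: pp0:1 pp1:2 pp2:1 pp3:2 pp4:1 pp5:1
Op 4: fork(P0) -> P2. 6 ppages; refcounts: pp0:1 pp1:3 pp2:2 pp3:3 pp4:2 pp5:1
Op 5: write(P1, v0, 107). refcount(pp0)=1 -> write in place. 6 ppages; refcounts: pp0:1 pp1:3 pp2:2 pp3:3 pp4:2 pp5:1
Op 6: write(P2, v0, 123). refcount(pp4)=2>1 -> COPY to pp6. 7 ppages; refcounts: pp0:1 pp1:3 pp2:2 pp3:3 pp4:1 pp5:1 pp6:1
Op 7: write(P1, v2, 115). refcount(pp5)=1 -> write in place. 7 ppages; refcounts: pp0:1 pp1:3 pp2:2 pp3:3 pp4:1 pp5:1 pp6:1

Answer: 7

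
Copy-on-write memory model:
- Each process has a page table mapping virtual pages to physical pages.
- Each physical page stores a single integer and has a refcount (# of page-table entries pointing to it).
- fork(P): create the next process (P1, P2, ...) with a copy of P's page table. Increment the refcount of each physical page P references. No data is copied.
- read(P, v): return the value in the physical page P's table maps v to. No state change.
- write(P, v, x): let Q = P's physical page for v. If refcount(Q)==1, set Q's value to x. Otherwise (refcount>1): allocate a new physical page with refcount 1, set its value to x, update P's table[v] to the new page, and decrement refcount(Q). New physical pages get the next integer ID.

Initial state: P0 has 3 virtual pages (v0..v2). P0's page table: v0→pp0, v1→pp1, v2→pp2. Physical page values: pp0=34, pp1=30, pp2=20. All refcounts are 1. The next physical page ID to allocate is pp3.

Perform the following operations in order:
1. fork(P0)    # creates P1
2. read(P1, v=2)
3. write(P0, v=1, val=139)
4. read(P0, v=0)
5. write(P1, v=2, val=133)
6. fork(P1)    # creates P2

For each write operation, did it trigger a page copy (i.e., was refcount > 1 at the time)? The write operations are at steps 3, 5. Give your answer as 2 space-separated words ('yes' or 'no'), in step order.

Op 1: fork(P0) -> P1. 3 ppages; refcounts: pp0:2 pp1:2 pp2:2
Op 2: read(P1, v2) -> 20. No state change.
Op 3: write(P0, v1, 139). refcount(pp1)=2>1 -> COPY to pp3. 4 ppages; refcounts: pp0:2 pp1:1 pp2:2 pp3:1
Op 4: read(P0, v0) -> 34. No state change.
Op 5: write(P1, v2, 133). refcount(pp2)=2>1 -> COPY to pp4. 5 ppages; refcounts: pp0:2 pp1:1 pp2:1 pp3:1 pp4:1
Op 6: fork(P1) -> P2. 5 ppages; refcounts: pp0:3 pp1:2 pp2:1 pp3:1 pp4:2

yes yes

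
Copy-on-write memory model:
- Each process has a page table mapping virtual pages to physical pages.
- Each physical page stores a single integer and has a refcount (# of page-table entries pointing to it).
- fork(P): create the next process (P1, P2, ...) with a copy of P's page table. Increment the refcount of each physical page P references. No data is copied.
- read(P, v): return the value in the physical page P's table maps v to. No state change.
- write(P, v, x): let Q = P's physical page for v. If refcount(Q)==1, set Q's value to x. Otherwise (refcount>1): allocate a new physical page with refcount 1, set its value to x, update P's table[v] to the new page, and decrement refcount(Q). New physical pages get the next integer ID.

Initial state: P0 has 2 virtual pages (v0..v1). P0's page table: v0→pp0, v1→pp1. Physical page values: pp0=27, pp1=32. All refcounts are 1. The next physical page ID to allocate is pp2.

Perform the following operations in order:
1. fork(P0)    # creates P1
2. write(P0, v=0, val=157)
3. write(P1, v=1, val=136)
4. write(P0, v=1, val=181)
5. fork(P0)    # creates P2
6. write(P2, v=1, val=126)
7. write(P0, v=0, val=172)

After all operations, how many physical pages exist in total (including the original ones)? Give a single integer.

Op 1: fork(P0) -> P1. 2 ppages; refcounts: pp0:2 pp1:2
Op 2: write(P0, v0, 157). refcount(pp0)=2>1 -> COPY to pp2. 3 ppages; refcounts: pp0:1 pp1:2 pp2:1
Op 3: write(P1, v1, 136). refcount(pp1)=2>1 -> COPY to pp3. 4 ppages; refcounts: pp0:1 pp1:1 pp2:1 pp3:1
Op 4: write(P0, v1, 181). refcount(pp1)=1 -> write in place. 4 ppages; refcounts: pp0:1 pp1:1 pp2:1 pp3:1
Op 5: fork(P0) -> P2. 4 ppages; refcounts: pp0:1 pp1:2 pp2:2 pp3:1
Op 6: write(P2, v1, 126). refcount(pp1)=2>1 -> COPY to pp4. 5 ppages; refcounts: pp0:1 pp1:1 pp2:2 pp3:1 pp4:1
Op 7: write(P0, v0, 172). refcount(pp2)=2>1 -> COPY to pp5. 6 ppages; refcounts: pp0:1 pp1:1 pp2:1 pp3:1 pp4:1 pp5:1

Answer: 6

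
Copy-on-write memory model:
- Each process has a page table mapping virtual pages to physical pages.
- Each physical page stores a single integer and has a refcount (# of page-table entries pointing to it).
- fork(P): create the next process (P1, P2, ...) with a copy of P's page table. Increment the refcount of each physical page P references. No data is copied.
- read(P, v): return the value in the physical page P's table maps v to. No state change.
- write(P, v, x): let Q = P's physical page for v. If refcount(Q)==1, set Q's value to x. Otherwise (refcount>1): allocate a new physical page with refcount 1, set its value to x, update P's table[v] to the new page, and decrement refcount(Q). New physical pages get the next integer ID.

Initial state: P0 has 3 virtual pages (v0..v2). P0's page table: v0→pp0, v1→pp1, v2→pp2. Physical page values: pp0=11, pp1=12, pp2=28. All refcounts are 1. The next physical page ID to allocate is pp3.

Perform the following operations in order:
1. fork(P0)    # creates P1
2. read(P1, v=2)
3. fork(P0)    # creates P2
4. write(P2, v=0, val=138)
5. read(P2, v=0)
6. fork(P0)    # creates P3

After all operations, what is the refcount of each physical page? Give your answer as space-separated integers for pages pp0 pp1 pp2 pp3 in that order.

Answer: 3 4 4 1

Derivation:
Op 1: fork(P0) -> P1. 3 ppages; refcounts: pp0:2 pp1:2 pp2:2
Op 2: read(P1, v2) -> 28. No state change.
Op 3: fork(P0) -> P2. 3 ppages; refcounts: pp0:3 pp1:3 pp2:3
Op 4: write(P2, v0, 138). refcount(pp0)=3>1 -> COPY to pp3. 4 ppages; refcounts: pp0:2 pp1:3 pp2:3 pp3:1
Op 5: read(P2, v0) -> 138. No state change.
Op 6: fork(P0) -> P3. 4 ppages; refcounts: pp0:3 pp1:4 pp2:4 pp3:1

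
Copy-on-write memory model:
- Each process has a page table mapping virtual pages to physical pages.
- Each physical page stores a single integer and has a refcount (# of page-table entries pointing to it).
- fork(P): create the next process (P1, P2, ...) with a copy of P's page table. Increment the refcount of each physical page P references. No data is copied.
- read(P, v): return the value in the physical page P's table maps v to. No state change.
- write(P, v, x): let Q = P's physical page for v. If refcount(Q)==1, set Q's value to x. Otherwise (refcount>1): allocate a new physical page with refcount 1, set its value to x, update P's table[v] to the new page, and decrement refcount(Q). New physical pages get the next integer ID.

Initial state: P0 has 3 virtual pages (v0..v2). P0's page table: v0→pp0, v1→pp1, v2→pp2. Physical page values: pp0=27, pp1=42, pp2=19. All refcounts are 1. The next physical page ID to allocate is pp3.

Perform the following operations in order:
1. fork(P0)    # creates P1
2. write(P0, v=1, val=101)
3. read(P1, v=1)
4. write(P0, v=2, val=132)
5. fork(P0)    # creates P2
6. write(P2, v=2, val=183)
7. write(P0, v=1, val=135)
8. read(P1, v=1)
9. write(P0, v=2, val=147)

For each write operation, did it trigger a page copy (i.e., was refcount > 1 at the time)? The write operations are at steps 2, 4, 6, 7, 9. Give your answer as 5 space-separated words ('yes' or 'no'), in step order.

Op 1: fork(P0) -> P1. 3 ppages; refcounts: pp0:2 pp1:2 pp2:2
Op 2: write(P0, v1, 101). refcount(pp1)=2>1 -> COPY to pp3. 4 ppages; refcounts: pp0:2 pp1:1 pp2:2 pp3:1
Op 3: read(P1, v1) -> 42. No state change.
Op 4: write(P0, v2, 132). refcount(pp2)=2>1 -> COPY to pp4. 5 ppages; refcounts: pp0:2 pp1:1 pp2:1 pp3:1 pp4:1
Op 5: fork(P0) -> P2. 5 ppages; refcounts: pp0:3 pp1:1 pp2:1 pp3:2 pp4:2
Op 6: write(P2, v2, 183). refcount(pp4)=2>1 -> COPY to pp5. 6 ppages; refcounts: pp0:3 pp1:1 pp2:1 pp3:2 pp4:1 pp5:1
Op 7: write(P0, v1, 135). refcount(pp3)=2>1 -> COPY to pp6. 7 ppages; refcounts: pp0:3 pp1:1 pp2:1 pp3:1 pp4:1 pp5:1 pp6:1
Op 8: read(P1, v1) -> 42. No state change.
Op 9: write(P0, v2, 147). refcount(pp4)=1 -> write in place. 7 ppages; refcounts: pp0:3 pp1:1 pp2:1 pp3:1 pp4:1 pp5:1 pp6:1

yes yes yes yes no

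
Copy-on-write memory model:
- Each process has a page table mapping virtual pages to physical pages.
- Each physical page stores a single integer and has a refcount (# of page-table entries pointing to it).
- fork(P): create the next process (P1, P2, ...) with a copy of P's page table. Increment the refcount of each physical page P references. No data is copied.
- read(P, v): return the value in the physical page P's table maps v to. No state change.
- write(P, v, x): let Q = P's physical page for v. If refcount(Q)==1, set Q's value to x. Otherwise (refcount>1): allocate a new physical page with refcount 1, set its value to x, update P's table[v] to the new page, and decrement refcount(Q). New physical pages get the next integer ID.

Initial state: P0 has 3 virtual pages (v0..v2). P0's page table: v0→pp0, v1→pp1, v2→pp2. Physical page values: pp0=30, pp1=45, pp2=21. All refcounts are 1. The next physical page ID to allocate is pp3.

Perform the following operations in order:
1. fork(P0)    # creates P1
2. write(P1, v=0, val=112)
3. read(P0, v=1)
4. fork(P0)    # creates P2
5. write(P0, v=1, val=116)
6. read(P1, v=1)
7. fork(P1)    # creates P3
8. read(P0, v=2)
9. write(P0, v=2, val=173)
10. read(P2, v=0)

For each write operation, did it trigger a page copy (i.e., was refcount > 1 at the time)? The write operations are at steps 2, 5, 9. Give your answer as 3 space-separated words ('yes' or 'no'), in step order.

Op 1: fork(P0) -> P1. 3 ppages; refcounts: pp0:2 pp1:2 pp2:2
Op 2: write(P1, v0, 112). refcount(pp0)=2>1 -> COPY to pp3. 4 ppages; refcounts: pp0:1 pp1:2 pp2:2 pp3:1
Op 3: read(P0, v1) -> 45. No state change.
Op 4: fork(P0) -> P2. 4 ppages; refcounts: pp0:2 pp1:3 pp2:3 pp3:1
Op 5: write(P0, v1, 116). refcount(pp1)=3>1 -> COPY to pp4. 5 ppages; refcounts: pp0:2 pp1:2 pp2:3 pp3:1 pp4:1
Op 6: read(P1, v1) -> 45. No state change.
Op 7: fork(P1) -> P3. 5 ppages; refcounts: pp0:2 pp1:3 pp2:4 pp3:2 pp4:1
Op 8: read(P0, v2) -> 21. No state change.
Op 9: write(P0, v2, 173). refcount(pp2)=4>1 -> COPY to pp5. 6 ppages; refcounts: pp0:2 pp1:3 pp2:3 pp3:2 pp4:1 pp5:1
Op 10: read(P2, v0) -> 30. No state change.

yes yes yes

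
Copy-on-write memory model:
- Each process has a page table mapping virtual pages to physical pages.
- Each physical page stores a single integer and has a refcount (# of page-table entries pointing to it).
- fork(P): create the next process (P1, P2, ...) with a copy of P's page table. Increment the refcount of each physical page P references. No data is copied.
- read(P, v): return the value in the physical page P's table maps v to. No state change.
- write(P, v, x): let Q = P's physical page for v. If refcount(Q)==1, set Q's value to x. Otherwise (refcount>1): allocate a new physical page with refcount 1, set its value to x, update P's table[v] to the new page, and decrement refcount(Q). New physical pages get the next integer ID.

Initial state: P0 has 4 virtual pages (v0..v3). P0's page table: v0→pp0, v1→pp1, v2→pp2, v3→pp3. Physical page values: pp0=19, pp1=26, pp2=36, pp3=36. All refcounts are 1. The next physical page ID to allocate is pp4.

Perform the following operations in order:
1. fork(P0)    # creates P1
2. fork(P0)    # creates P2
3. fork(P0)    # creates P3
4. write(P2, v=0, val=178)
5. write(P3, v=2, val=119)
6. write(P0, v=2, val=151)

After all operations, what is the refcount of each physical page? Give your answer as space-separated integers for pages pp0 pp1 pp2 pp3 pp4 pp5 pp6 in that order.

Op 1: fork(P0) -> P1. 4 ppages; refcounts: pp0:2 pp1:2 pp2:2 pp3:2
Op 2: fork(P0) -> P2. 4 ppages; refcounts: pp0:3 pp1:3 pp2:3 pp3:3
Op 3: fork(P0) -> P3. 4 ppages; refcounts: pp0:4 pp1:4 pp2:4 pp3:4
Op 4: write(P2, v0, 178). refcount(pp0)=4>1 -> COPY to pp4. 5 ppages; refcounts: pp0:3 pp1:4 pp2:4 pp3:4 pp4:1
Op 5: write(P3, v2, 119). refcount(pp2)=4>1 -> COPY to pp5. 6 ppages; refcounts: pp0:3 pp1:4 pp2:3 pp3:4 pp4:1 pp5:1
Op 6: write(P0, v2, 151). refcount(pp2)=3>1 -> COPY to pp6. 7 ppages; refcounts: pp0:3 pp1:4 pp2:2 pp3:4 pp4:1 pp5:1 pp6:1

Answer: 3 4 2 4 1 1 1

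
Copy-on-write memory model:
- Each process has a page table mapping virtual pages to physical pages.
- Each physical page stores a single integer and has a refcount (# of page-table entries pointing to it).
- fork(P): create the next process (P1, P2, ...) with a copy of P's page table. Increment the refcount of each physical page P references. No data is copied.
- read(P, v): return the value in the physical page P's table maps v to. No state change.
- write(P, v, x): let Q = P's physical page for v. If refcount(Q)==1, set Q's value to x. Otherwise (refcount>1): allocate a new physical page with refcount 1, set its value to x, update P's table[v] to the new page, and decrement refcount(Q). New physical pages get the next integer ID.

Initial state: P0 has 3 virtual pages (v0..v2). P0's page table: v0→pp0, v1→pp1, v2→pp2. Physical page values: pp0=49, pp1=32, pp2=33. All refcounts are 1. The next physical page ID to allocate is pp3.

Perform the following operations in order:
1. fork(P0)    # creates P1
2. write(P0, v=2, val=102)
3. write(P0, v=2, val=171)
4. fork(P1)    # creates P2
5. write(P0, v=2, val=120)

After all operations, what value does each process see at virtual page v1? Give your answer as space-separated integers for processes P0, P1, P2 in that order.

Answer: 32 32 32

Derivation:
Op 1: fork(P0) -> P1. 3 ppages; refcounts: pp0:2 pp1:2 pp2:2
Op 2: write(P0, v2, 102). refcount(pp2)=2>1 -> COPY to pp3. 4 ppages; refcounts: pp0:2 pp1:2 pp2:1 pp3:1
Op 3: write(P0, v2, 171). refcount(pp3)=1 -> write in place. 4 ppages; refcounts: pp0:2 pp1:2 pp2:1 pp3:1
Op 4: fork(P1) -> P2. 4 ppages; refcounts: pp0:3 pp1:3 pp2:2 pp3:1
Op 5: write(P0, v2, 120). refcount(pp3)=1 -> write in place. 4 ppages; refcounts: pp0:3 pp1:3 pp2:2 pp3:1
P0: v1 -> pp1 = 32
P1: v1 -> pp1 = 32
P2: v1 -> pp1 = 32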